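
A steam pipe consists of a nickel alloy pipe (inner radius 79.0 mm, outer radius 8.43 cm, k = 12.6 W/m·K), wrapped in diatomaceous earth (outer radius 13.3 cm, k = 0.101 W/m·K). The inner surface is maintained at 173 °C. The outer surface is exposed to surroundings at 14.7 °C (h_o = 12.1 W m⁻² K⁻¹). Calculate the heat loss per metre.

Q' = 193 W/m

Series thermal resistances, inner to outer:
  R'_nickel alloy = ln(0.0843/0.0790)/(2πk) = 0.06493/(2π·12.6) = 8.202×10^-4 m·K/W
  R'_diatomaceous earth = ln(0.133/0.0843)/(2πk) = 0.4560/(2π·0.101) = 0.7185 m·K/W
  R'_conv,out = 1/(2πr h) = 1/(2π·0.133·12.1) = 0.09890 m·K/W
ΣR = 8.202×10^-4 + 0.7185 + 0.09890 = 0.8182 m·K/W
Q' = ΔT/ΣR = (173 °C − 14.7 °C)/0.8182 = 193 W/m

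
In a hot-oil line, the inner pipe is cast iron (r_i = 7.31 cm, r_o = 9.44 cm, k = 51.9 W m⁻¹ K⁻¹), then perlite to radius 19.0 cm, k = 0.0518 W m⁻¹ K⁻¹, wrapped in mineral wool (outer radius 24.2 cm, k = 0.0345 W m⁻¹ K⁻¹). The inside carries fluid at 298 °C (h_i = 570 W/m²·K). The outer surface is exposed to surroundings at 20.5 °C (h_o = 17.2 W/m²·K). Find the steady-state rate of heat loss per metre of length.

Q' = 83.9 W/m

Series thermal resistances, inner to outer:
  R'_conv,in = 1/(2πr h) = 1/(2π·0.0731·570) = 0.003820 m·K/W
  R'_cast iron = ln(0.0944/0.0731)/(2πk) = 0.2557/(2π·51.9) = 7.842×10^-4 m·K/W
  R'_perlite = ln(0.190/0.0944)/(2πk) = 0.6995/(2π·0.0518) = 2.149 m·K/W
  R'_mineral wool = ln(0.242/0.190)/(2πk) = 0.2419/(2π·0.0345) = 1.116 m·K/W
  R'_conv,out = 1/(2πr h) = 1/(2π·0.242·17.2) = 0.03824 m·K/W
ΣR = 0.003820 + 7.842×10^-4 + 2.149 + 1.116 + 0.03824 = 3.308 m·K/W
Q' = ΔT/ΣR = (298 °C − 20.5 °C)/3.308 = 83.9 W/m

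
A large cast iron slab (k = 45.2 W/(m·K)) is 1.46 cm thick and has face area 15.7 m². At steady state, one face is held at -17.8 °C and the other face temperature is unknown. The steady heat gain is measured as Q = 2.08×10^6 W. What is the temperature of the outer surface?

Series resistances:
  R_cast iron = L/(kA) = 0.0146/(45.2·15.7) = 2.057×10^-5 K/W
ΣR = 2.057×10^-5 K/W
ΔT = Q·ΣR = 2.08×10^6 × 2.057×10^-5 = 42.79 K
Heat flows inward, so T_out = T_in + ΔT = -17.8 + 42.79 = 25.0 °C

T_out = 25.0 °C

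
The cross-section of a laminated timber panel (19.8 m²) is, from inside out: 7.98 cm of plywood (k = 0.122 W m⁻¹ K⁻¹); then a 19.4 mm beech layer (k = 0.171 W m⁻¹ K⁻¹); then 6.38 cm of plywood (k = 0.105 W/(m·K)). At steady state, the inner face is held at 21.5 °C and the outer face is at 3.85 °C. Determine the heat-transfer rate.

Q = 254 W

Series thermal resistances, inner to outer:
  R_plywood = L/(kA) = 0.0798/(0.122·19.8) = 0.03304 K/W
  R_beech = L/(kA) = 0.0194/(0.171·19.8) = 0.005730 K/W
  R_plywood = L/(kA) = 0.0638/(0.105·19.8) = 0.03069 K/W
ΣR = 0.03304 + 0.005730 + 0.03069 = 0.06946 K/W
Q = ΔT/ΣR = (21.5 °C − 3.85 °C)/0.06946 = 254 W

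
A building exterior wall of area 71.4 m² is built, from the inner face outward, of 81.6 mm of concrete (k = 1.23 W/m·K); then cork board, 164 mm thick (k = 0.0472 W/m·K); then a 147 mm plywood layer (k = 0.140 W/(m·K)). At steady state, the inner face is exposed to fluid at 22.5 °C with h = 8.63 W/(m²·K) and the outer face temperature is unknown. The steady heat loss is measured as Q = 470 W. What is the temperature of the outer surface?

T_out = -8.48 °C

Sum the resistances:
  R_conv,in = 1/(hA) = 1/(8.63·71.4) = 0.001623 K/W
  R_concrete = L/(kA) = 0.0816/(1.23·71.4) = 9.292×10^-4 K/W
  R_cork board = L/(kA) = 0.164/(0.0472·71.4) = 0.04866 K/W
  R_plywood = L/(kA) = 0.147/(0.140·71.4) = 0.01471 K/W
ΣR = 0.06592 K/W
ΔT = Q·ΣR = 470 × 0.06592 = 30.98 K
Heat flows outward, so T_out = T_in − ΔT = 22.5 − 30.98 = -8.48 °C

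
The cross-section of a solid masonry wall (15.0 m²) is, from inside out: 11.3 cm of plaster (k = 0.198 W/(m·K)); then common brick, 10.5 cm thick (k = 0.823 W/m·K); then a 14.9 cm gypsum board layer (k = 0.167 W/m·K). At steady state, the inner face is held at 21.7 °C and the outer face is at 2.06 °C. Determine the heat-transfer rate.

Q = 185 W

Resistance network (inner→outer):
  R_plaster = L/(kA) = 0.113/(0.198·15.0) = 0.03805 K/W
  R_common brick = L/(kA) = 0.105/(0.823·15.0) = 0.008505 K/W
  R_gypsum board = L/(kA) = 0.149/(0.167·15.0) = 0.05948 K/W
ΣR = 0.03805 + 0.008505 + 0.05948 = 0.1060 K/W
Q = ΔT/ΣR = (21.7 °C − 2.06 °C)/0.1060 = 185 W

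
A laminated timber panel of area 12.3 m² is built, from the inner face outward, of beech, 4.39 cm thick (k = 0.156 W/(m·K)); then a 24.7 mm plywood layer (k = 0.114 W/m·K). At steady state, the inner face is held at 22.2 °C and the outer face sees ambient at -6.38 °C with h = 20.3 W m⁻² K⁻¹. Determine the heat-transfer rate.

Q = 642 W

Treat each layer as a resistance in series:
  R_beech = L/(kA) = 0.0439/(0.156·12.3) = 0.02288 K/W
  R_plywood = L/(kA) = 0.0247/(0.114·12.3) = 0.01762 K/W
  R_conv,out = 1/(hA) = 1/(20.3·12.3) = 0.004005 K/W
ΣR = 0.02288 + 0.01762 + 0.004005 = 0.04451 K/W
Q = ΔT/ΣR = (22.2 °C − -6.38 °C)/0.04451 = 642 W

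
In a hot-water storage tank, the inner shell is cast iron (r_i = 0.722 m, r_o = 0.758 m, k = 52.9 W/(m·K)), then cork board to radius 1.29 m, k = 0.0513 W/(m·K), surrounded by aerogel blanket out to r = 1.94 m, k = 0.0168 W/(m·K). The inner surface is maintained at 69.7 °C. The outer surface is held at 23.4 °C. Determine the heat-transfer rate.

Series thermal resistances, inner to outer:
  R_cast iron = (1/0.722 − 1/0.758)/(4πk) = 0.06578/(4π·52.9) = 9.895×10^-5 K/W
  R_cork board = (1/0.758 − 1/1.29)/(4πk) = 0.5441/(4π·0.0513) = 0.8440 K/W
  R_aerogel blanket = (1/1.29 − 1/1.94)/(4πk) = 0.2597/(4π·0.0168) = 1.230 K/W
ΣR = 9.895×10^-5 + 0.8440 + 1.230 = 2.074 K/W
Q = ΔT/ΣR = (69.7 °C − 23.4 °C)/2.074 = 22.3 W

Q = 22.3 W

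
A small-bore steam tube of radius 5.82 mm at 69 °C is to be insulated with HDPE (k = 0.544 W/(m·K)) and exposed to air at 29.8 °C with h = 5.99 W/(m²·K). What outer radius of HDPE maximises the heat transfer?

For a cylinder, r_cr = k_ins/h = 0.544/5.99 = 0.0908 m = 9.08 cm

r_cr = 9.08 cm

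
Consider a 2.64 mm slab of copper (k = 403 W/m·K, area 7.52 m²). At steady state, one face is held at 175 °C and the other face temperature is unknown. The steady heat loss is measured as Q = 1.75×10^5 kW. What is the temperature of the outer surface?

Series resistances:
  R_copper = L/(kA) = 0.00264/(403·7.52) = 8.711×10^-7 K/W
ΣR = 8.711×10^-7 K/W
ΔT = Q·ΣR = 1.75×10^8 × 8.711×10^-7 = 152.4 K
Heat flows outward, so T_out = T_in − ΔT = 175 − 152.4 = 22.6 °C

T_out = 22.6 °C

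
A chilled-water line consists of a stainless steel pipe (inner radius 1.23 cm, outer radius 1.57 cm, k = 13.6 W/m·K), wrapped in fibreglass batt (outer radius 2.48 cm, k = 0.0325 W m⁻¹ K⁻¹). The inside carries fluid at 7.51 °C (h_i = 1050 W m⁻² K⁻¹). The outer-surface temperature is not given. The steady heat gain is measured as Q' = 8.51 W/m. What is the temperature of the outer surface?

Series resistances:
  R'_conv,in = 1/(2πr h) = 1/(2π·0.0123·1050) = 0.01232 m·K/W
  R'_stainless steel = ln(0.0157/0.0123)/(2πk) = 0.2441/(2π·13.6) = 0.002856 m·K/W
  R'_fibreglass batt = ln(0.0248/0.0157)/(2πk) = 0.4572/(2π·0.0325) = 2.239 m·K/W
ΣR = 2.254 m·K/W
ΔT = Q'·ΣR = 8.51 × 2.254 = 19.18 K
Heat flows inward, so T_out = T_in + ΔT = 7.51 + 19.18 = 26.7 °C

T_out = 26.7 °C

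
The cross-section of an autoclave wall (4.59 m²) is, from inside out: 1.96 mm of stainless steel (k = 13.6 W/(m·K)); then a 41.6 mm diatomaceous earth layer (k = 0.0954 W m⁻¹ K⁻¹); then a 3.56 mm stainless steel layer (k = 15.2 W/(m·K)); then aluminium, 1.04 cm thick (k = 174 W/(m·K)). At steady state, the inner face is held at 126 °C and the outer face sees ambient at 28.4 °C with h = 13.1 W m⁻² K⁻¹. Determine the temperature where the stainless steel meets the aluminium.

T = 42.9 °C

Resistance network (inner→outer):
  R_stainless steel = L/(kA) = 0.00196/(13.6·4.59) = 3.140×10^-5 K/W
  R_diatomaceous earth = L/(kA) = 0.0416/(0.0954·4.59) = 0.09500 K/W
  R_stainless steel = L/(kA) = 0.00356/(15.2·4.59) = 5.103×10^-5 K/W
  R_aluminium = L/(kA) = 0.0104/(174·4.59) = 1.302×10^-5 K/W
  R_conv,out = 1/(hA) = 1/(13.1·4.59) = 0.01663 K/W
ΣR = 3.140×10^-5 + 0.09500 + 5.103×10^-5 + 1.302×10^-5 + 0.01663 = 0.1117 K/W
Q = ΔT/ΣR = (126 °C − 28.4 °C)/0.1117 = 873.8 W
From the inner boundary to the stainless steel/aluminium interface, ΣR_partial = 0.09508 K/W.
T_interface = T_in − Q·ΣR_partial = 126 °C − (873.8)(0.09508) = 42.9 °C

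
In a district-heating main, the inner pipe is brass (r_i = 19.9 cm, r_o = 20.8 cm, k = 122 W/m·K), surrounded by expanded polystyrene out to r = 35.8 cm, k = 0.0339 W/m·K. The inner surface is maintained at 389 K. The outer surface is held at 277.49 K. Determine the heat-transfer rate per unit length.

Q' = 43.7 W/m

Treat each layer as a resistance in series:
  R'_brass = ln(0.208/0.199)/(2πk) = 0.04423/(2π·122) = 5.770×10^-5 m·K/W
  R'_expanded polystyrene = ln(0.358/0.208)/(2πk) = 0.5430/(2π·0.0339) = 2.549 m·K/W
ΣR = 5.770×10^-5 + 2.549 = 2.549 m·K/W
Q' = ΔT/ΣR = (389 K − 277.49 K)/2.549 = 43.7 W/m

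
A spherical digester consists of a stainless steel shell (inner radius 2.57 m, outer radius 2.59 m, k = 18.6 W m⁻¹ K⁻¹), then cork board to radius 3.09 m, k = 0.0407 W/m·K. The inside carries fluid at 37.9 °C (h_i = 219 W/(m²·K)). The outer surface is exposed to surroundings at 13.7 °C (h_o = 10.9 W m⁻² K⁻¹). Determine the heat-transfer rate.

Q = 197 W

Treat each layer as a resistance in series:
  R_conv,in = 1/(4πr²h) = 1/(4π·2.57²·219) = 5.501×10^-5 K/W
  R_stainless steel = (1/2.57 − 1/2.59)/(4πk) = 0.003005/(4π·18.6) = 1.286×10^-5 K/W
  R_cork board = (1/2.59 − 1/3.09)/(4πk) = 0.06248/(4π·0.0407) = 0.1222 K/W
  R_conv,out = 1/(4πr²h) = 1/(4π·3.09²·10.9) = 7.646×10^-4 K/W
ΣR = 5.501×10^-5 + 1.286×10^-5 + 0.1222 + 7.646×10^-4 = 0.1230 K/W
Q = ΔT/ΣR = (37.9 °C − 13.7 °C)/0.1230 = 197 W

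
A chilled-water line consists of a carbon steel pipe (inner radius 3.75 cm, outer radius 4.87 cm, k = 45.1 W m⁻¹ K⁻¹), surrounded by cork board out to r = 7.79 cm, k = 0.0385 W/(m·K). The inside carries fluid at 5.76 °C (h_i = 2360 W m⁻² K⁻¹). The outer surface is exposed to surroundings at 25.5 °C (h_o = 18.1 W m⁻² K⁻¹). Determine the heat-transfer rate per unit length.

Q' = 9.59 W/m

Series thermal resistances, inner to outer:
  R'_conv,in = 1/(2πr h) = 1/(2π·0.0375·2360) = 0.001798 m·K/W
  R'_carbon steel = ln(0.0487/0.0375)/(2πk) = 0.2613/(2π·45.1) = 9.222×10^-4 m·K/W
  R'_cork board = ln(0.0779/0.0487)/(2πk) = 0.4697/(2π·0.0385) = 1.942 m·K/W
  R'_conv,out = 1/(2πr h) = 1/(2π·0.0779·18.1) = 0.1129 m·K/W
ΣR = 0.001798 + 9.222×10^-4 + 1.942 + 0.1129 = 2.058 m·K/W
Q' = ΔT/ΣR = (5.76 °C − 25.5 °C)/2.058 = -9.59 W/m
(Negative Q' ⇒ heat flows inward; heat gain = 9.59 W/m.)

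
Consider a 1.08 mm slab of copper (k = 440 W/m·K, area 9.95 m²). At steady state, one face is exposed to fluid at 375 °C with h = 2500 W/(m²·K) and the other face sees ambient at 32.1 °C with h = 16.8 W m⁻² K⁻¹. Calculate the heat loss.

Q = 56900 W

Series thermal resistances, inner to outer:
  R_conv,in = 1/(hA) = 1/(2500·9.95) = 4.020×10^-5 K/W
  R_copper = L/(kA) = 0.00108/(440·9.95) = 2.467×10^-7 K/W
  R_conv,out = 1/(hA) = 1/(16.8·9.95) = 0.005982 K/W
ΣR = 4.020×10^-5 + 2.467×10^-7 + 0.005982 = 0.006022 K/W
Q = ΔT/ΣR = (375 °C − 32.1 °C)/0.006022 = 56900 W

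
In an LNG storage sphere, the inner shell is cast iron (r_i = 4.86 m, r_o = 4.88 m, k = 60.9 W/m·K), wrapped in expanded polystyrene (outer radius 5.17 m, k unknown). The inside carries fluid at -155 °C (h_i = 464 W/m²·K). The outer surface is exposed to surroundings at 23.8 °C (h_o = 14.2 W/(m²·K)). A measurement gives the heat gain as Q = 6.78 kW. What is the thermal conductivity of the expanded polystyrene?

k = 0.0350 W/m·K

ΣR = ΔT/Q = |-155 − 23.8|/6780 = 0.02637 K/W
Known resistances:
  R_conv,in = 1/(4πr²h) = 1/(4π·4.86²·464) = 7.261×10^-6 K/W
  R_cast iron = (1/4.86 − 1/4.88)/(4πk) = 8.433×10^-4/(4π·60.9) = 1.102×10^-6 K/W
  R_conv,out = 1/(4πr²h) = 1/(4π·5.17²·14.2) = 2.097×10^-4 K/W
R_expanded polystyrene = ΣR − ΣR_known = 0.02637 − 2.181×10^-4 = 0.02615 K/W
(1/r₁−1/r₂)/(4πk) = 0.02615 ⇒ k = 0.01149/(4π·0.02615) = 0.0350 W/m·K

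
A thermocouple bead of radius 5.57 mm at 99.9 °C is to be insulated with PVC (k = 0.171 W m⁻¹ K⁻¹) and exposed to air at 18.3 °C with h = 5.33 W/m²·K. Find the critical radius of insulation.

r_cr = 6.42 cm

For a sphere, r_cr = 2k_ins/h = 2·0.171/5.33 = 0.0642 m = 6.42 cm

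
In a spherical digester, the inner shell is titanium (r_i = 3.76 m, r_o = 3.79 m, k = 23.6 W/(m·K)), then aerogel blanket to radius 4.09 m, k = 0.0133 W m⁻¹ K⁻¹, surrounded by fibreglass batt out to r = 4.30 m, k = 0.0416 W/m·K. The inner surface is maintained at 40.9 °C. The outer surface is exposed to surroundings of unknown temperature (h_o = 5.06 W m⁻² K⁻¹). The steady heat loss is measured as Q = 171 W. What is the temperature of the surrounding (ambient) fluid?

T_out = 17.0 °C

Sum the resistances:
  R_titanium = (1/3.76 − 1/3.79)/(4πk) = 0.002105/(4π·23.6) = 7.099×10^-6 K/W
  R_aerogel blanket = (1/3.79 − 1/4.09)/(4πk) = 0.01935/(4π·0.0133) = 0.1158 K/W
  R_fibreglass batt = (1/4.09 − 1/4.30)/(4πk) = 0.01194/(4π·0.0416) = 0.02284 K/W
  R_conv,out = 1/(4πr²h) = 1/(4π·4.30²·5.06) = 8.506×10^-4 K/W
ΣR = 0.1395 K/W
ΔT = Q·ΣR = 171 × 0.1395 = 23.85 K
Heat flows outward, so T_out = T_in − ΔT = 40.9 − 23.85 = 17.0 °C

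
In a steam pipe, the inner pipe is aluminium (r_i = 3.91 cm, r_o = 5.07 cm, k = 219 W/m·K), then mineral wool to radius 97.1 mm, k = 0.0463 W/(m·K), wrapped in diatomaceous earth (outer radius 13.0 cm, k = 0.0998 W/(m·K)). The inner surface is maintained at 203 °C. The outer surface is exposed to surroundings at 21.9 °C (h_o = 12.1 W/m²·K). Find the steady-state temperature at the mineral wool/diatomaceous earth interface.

T = 58.5 °C

Series thermal resistances, inner to outer:
  R'_aluminium = ln(0.0507/0.0391)/(2πk) = 0.2598/(2π·219) = 1.888×10^-4 m·K/W
  R'_mineral wool = ln(0.0971/0.0507)/(2πk) = 0.6498/(2π·0.0463) = 2.234 m·K/W
  R'_diatomaceous earth = ln(0.130/0.0971)/(2πk) = 0.2918/(2π·0.0998) = 0.4653 m·K/W
  R'_conv,out = 1/(2πr h) = 1/(2π·0.130·12.1) = 0.1012 m·K/W
ΣR = 1.888×10^-4 + 2.234 + 0.4653 + 0.1012 = 2.801 m·K/W
Q' = ΔT/ΣR = (203 °C − 21.9 °C)/2.801 = 64.66 W/m
From the inner boundary to the mineral wool/diatomaceous earth interface, ΣR_partial = 2.234 m·K/W.
T_interface = T_in − Q'·ΣR_partial = 203 °C − (64.66)(2.234) = 58.5 °C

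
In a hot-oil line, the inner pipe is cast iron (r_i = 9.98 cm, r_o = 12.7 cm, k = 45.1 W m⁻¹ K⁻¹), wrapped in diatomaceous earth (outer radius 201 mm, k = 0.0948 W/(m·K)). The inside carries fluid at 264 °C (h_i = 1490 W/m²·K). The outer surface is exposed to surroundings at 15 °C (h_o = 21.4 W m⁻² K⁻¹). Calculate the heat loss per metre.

Q' = 308 W/m

Resistance network (inner→outer):
  R'_conv,in = 1/(2πr h) = 1/(2π·0.0998·1490) = 0.001070 m·K/W
  R'_cast iron = ln(0.127/0.0998)/(2πk) = 0.2410/(2π·45.1) = 8.505×10^-4 m·K/W
  R'_diatomaceous earth = ln(0.201/0.127)/(2πk) = 0.4591/(2π·0.0948) = 0.7708 m·K/W
  R'_conv,out = 1/(2πr h) = 1/(2π·0.201·21.4) = 0.03700 m·K/W
ΣR = 0.001070 + 8.505×10^-4 + 0.7708 + 0.03700 = 0.8097 m·K/W
Q' = ΔT/ΣR = (264 °C − 15 °C)/0.8097 = 308 W/m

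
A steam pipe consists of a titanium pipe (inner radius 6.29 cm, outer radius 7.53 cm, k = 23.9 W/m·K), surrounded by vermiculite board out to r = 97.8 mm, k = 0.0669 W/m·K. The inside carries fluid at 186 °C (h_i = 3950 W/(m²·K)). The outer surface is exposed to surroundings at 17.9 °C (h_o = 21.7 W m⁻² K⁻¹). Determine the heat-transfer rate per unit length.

Resistance network (inner→outer):
  R'_conv,in = 1/(2πr h) = 1/(2π·0.0629·3950) = 6.406×10^-4 m·K/W
  R'_titanium = ln(0.0753/0.0629)/(2πk) = 0.1799/(2π·23.9) = 0.001198 m·K/W
  R'_vermiculite board = ln(0.0978/0.0753)/(2πk) = 0.2614/(2π·0.0669) = 0.6220 m·K/W
  R'_conv,out = 1/(2πr h) = 1/(2π·0.0978·21.7) = 0.07499 m·K/W
ΣR = 6.406×10^-4 + 0.001198 + 0.6220 + 0.07499 = 0.6988 m·K/W
Q' = ΔT/ΣR = (186 °C − 17.9 °C)/0.6988 = 241 W/m

Q' = 241 W/m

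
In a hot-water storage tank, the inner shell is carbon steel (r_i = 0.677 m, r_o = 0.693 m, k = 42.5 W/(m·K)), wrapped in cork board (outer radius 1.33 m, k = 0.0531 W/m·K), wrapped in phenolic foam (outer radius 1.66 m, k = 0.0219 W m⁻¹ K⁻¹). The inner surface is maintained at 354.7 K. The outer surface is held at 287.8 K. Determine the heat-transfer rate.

Q = 42.4 W

Series thermal resistances, inner to outer:
  R_carbon steel = (1/0.677 − 1/0.693)/(4πk) = 0.03410/(4π·42.5) = 6.386×10^-5 K/W
  R_cork board = (1/0.693 − 1/1.33)/(4πk) = 0.6911/(4π·0.0531) = 1.036 K/W
  R_phenolic foam = (1/1.33 − 1/1.66)/(4πk) = 0.1495/(4π·0.0219) = 0.5431 K/W
ΣR = 6.386×10^-5 + 1.036 + 0.5431 = 1.579 K/W
Q = ΔT/ΣR = (354.7 K − 287.8 K)/1.579 = 42.4 W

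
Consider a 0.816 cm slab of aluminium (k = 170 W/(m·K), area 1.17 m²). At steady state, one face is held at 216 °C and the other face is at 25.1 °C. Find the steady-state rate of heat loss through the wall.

Q = 4650 kW

Q = kA·ΔT/L = 170 × 1.17 × |216 °C − 25.1 °C| / 0.00816 = 4.65×10^6 W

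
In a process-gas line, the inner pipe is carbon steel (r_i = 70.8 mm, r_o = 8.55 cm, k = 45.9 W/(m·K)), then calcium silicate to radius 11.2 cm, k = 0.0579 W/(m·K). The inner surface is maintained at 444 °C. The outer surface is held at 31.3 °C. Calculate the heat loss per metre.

Q' = 556 W/m

Treat each layer as a resistance in series:
  R'_carbon steel = ln(0.0855/0.0708)/(2πk) = 0.1887/(2π·45.9) = 6.542×10^-4 m·K/W
  R'_calcium silicate = ln(0.112/0.0855)/(2πk) = 0.2700/(2π·0.0579) = 0.7421 m·K/W
ΣR = 6.542×10^-4 + 0.7421 = 0.7428 m·K/W
Q' = ΔT/ΣR = (444 °C − 31.3 °C)/0.7428 = 556 W/m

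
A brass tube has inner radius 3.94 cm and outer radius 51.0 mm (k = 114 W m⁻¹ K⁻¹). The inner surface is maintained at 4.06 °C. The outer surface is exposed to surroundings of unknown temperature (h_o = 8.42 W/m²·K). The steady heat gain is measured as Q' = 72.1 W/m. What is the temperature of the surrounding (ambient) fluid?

Sum the resistances:
  R'_brass = ln(0.0510/0.0394)/(2πk) = 0.2581/(2π·114) = 3.603×10^-4 m·K/W
  R'_conv,out = 1/(2πr h) = 1/(2π·0.0510·8.42) = 0.3706 m·K/W
ΣR = 0.3710 m·K/W
ΔT = Q'·ΣR = 72.1 × 0.3710 = 26.75 K
Heat flows inward, so T_out = T_in + ΔT = 4.06 + 26.75 = 30.8 °C

T_out = 30.8 °C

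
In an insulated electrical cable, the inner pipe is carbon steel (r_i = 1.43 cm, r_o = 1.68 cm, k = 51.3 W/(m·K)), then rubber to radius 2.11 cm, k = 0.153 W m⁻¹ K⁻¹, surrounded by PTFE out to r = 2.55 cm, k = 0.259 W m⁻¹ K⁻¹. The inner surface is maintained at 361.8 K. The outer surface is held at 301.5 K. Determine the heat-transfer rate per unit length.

Q' = 170 W/m

Treat each layer as a resistance in series:
  R'_carbon steel = ln(0.0168/0.0143)/(2πk) = 0.1611/(2π·51.3) = 4.999×10^-4 m·K/W
  R'_rubber = ln(0.0211/0.0168)/(2πk) = 0.2279/(2π·0.153) = 0.2371 m·K/W
  R'_PTFE = ln(0.0255/0.0211)/(2πk) = 0.1894/(2π·0.259) = 0.1164 m·K/W
ΣR = 4.999×10^-4 + 0.2371 + 0.1164 = 0.3540 m·K/W
Q' = ΔT/ΣR = (361.8 K − 301.5 K)/0.3540 = 170 W/m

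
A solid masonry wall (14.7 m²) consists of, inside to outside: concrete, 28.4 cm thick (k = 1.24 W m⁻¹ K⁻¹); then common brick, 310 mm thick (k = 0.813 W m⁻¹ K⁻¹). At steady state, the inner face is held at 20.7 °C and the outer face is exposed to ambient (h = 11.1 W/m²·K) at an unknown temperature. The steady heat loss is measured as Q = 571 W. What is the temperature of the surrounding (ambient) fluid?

T_out = -6.51 °C

Series resistances:
  R_concrete = L/(kA) = 0.284/(1.24·14.7) = 0.01558 K/W
  R_common brick = L/(kA) = 0.310/(0.813·14.7) = 0.02594 K/W
  R_conv,out = 1/(hA) = 1/(11.1·14.7) = 0.006129 K/W
ΣR = 0.04765 K/W
ΔT = Q·ΣR = 571 × 0.04765 = 27.21 K
Heat flows outward, so T_out = T_in − ΔT = 20.7 − 27.21 = -6.51 °C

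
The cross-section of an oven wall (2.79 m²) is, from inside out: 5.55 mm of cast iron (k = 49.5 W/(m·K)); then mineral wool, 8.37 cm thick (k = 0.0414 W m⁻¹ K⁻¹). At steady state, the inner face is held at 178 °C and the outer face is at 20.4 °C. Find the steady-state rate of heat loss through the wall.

Q = 217 W

Resistance network (inner→outer):
  R_cast iron = L/(kA) = 0.00555/(49.5·2.79) = 4.019×10^-5 K/W
  R_mineral wool = L/(kA) = 0.0837/(0.0414·2.79) = 0.7246 K/W
ΣR = 4.019×10^-5 + 0.7246 = 0.7246 K/W
Q = ΔT/ΣR = (178 °C − 20.4 °C)/0.7246 = 217 W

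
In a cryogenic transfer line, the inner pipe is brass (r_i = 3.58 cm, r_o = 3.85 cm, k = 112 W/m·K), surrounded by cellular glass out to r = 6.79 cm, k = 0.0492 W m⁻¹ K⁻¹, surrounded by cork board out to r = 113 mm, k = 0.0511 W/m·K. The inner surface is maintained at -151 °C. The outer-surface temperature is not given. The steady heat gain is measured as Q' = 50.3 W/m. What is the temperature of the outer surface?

T_out = 21.1 °C

Sum the resistances:
  R'_brass = ln(0.0385/0.0358)/(2πk) = 0.07271/(2π·112) = 1.033×10^-4 m·K/W
  R'_cellular glass = ln(0.0679/0.0385)/(2πk) = 0.5674/(2π·0.0492) = 1.835 m·K/W
  R'_cork board = ln(0.113/0.0679)/(2πk) = 0.5094/(2π·0.0511) = 1.586 m·K/W
ΣR = 3.422 m·K/W
ΔT = Q'·ΣR = 50.3 × 3.422 = 172.1 K
Heat flows inward, so T_out = T_in + ΔT = -151 + 172.1 = 21.1 °C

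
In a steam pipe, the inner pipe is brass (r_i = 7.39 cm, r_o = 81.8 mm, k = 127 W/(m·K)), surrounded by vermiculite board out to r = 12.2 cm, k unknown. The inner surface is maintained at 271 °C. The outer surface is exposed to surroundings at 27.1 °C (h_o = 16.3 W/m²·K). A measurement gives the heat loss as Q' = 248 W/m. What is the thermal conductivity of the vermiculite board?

ΣR = ΔT/Q' = |271 − 27.1|/248 = 0.9835 m·K/W
Known resistances:
  R'_brass = ln(0.0818/0.0739)/(2πk) = 0.1016/(2π·127) = 1.273×10^-4 m·K/W
  R'_conv,out = 1/(2πr h) = 1/(2π·0.122·16.3) = 0.08003 m·K/W
R_vermiculite board = ΣR − ΣR_known = 0.9835 − 0.08016 = 0.9033 m·K/W
ln(r₂/r₁)/(2πk) = 0.9033 ⇒ k = 0.3997/(2π·0.9033) = 0.0704 W/m·K

k = 0.0704 W/m·K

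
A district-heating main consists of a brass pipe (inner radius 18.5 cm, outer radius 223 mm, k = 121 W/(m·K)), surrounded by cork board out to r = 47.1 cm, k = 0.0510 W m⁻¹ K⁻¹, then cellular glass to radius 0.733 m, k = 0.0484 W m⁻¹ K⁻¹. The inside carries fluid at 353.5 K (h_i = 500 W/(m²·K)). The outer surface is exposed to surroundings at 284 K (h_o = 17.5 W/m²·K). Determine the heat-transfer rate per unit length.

Treat each layer as a resistance in series:
  R'_conv,in = 1/(2πr h) = 1/(2π·0.185·500) = 0.001721 m·K/W
  R'_brass = ln(0.223/0.185)/(2πk) = 0.1868/(2π·121) = 2.457×10^-4 m·K/W
  R'_cork board = ln(0.471/0.223)/(2πk) = 0.7477/(2π·0.0510) = 2.333 m·K/W
  R'_cellular glass = ln(0.733/0.471)/(2πk) = 0.4423/(2π·0.0484) = 1.454 m·K/W
  R'_conv,out = 1/(2πr h) = 1/(2π·0.733·17.5) = 0.01241 m·K/W
ΣR = 0.001721 + 2.457×10^-4 + 2.333 + 1.454 + 0.01241 = 3.801 m·K/W
Q' = ΔT/ΣR = (353.5 K − 284 K)/3.801 = 18.3 W/m

Q' = 18.3 W/m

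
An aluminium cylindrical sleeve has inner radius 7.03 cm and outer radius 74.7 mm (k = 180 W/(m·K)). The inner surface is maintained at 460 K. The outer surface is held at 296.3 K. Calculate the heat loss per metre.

Q' = 2πk·ΔT/ln(r₂/r₁) = 2π × 180 × 163.7 / ln(0.0747/0.0703) = 3.05×10^6 W/m

Q' = 3050 kW/m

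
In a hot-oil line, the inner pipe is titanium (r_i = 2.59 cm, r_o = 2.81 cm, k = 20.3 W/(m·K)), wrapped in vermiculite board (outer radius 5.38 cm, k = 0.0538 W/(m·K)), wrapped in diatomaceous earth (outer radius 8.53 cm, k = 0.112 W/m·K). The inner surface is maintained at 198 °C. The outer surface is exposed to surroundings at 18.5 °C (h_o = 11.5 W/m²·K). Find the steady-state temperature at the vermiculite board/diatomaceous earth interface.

Treat each layer as a resistance in series:
  R'_titanium = ln(0.0281/0.0259)/(2πk) = 0.08153/(2π·20.3) = 6.392×10^-4 m·K/W
  R'_vermiculite board = ln(0.0538/0.0281)/(2πk) = 0.6495/(2π·0.0538) = 1.921 m·K/W
  R'_diatomaceous earth = ln(0.0853/0.0538)/(2πk) = 0.4609/(2π·0.112) = 0.6550 m·K/W
  R'_conv,out = 1/(2πr h) = 1/(2π·0.0853·11.5) = 0.1622 m·K/W
ΣR = 6.392×10^-4 + 1.921 + 0.6550 + 0.1622 = 2.739 m·K/W
Q' = ΔT/ΣR = (198 °C − 18.5 °C)/2.739 = 65.53 W/m
From the inner boundary to the vermiculite board/diatomaceous earth interface, ΣR_partial = 1.922 m·K/W.
T_interface = T_in − Q'·ΣR_partial = 198 °C − (65.53)(1.922) = 72.1 °C

T = 72.1 °C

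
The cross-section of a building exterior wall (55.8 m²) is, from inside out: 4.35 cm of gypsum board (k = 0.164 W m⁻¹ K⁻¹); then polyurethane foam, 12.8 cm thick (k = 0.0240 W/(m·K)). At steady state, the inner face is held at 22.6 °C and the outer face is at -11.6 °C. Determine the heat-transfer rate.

Q = 341 W

Series thermal resistances, inner to outer:
  R_gypsum board = L/(kA) = 0.0435/(0.164·55.8) = 0.004753 K/W
  R_polyurethane foam = L/(kA) = 0.128/(0.0240·55.8) = 0.09558 K/W
ΣR = 0.004753 + 0.09558 = 0.1003 K/W
Q = ΔT/ΣR = (22.6 °C − -11.6 °C)/0.1003 = 341 W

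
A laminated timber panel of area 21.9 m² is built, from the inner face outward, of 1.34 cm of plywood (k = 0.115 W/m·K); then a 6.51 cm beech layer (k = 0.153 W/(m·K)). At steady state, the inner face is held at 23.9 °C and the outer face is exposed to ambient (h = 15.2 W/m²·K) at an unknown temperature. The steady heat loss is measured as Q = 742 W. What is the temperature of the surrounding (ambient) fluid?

T_out = 3.31 °C

Sum the resistances:
  R_plywood = L/(kA) = 0.0134/(0.115·21.9) = 0.005321 K/W
  R_beech = L/(kA) = 0.0651/(0.153·21.9) = 0.01943 K/W
  R_conv,out = 1/(hA) = 1/(15.2·21.9) = 0.003004 K/W
ΣR = 0.02775 K/W
ΔT = Q·ΣR = 742 × 0.02775 = 20.59 K
Heat flows outward, so T_out = T_in − ΔT = 23.9 − 20.59 = 3.31 °C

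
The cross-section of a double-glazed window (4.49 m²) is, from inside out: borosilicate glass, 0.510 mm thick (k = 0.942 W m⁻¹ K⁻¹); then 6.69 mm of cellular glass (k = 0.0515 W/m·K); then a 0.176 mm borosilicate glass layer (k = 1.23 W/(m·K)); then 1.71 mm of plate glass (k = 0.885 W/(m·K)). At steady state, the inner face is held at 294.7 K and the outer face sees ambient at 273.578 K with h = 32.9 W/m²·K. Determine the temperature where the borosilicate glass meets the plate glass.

T = 277.77 K

Series thermal resistances, inner to outer:
  R_borosilicate glass = L/(kA) = 5.10×10^-4/(0.942·4.49) = 1.206×10^-4 K/W
  R_cellular glass = L/(kA) = 0.00669/(0.0515·4.49) = 0.02893 K/W
  R_borosilicate glass = L/(kA) = 1.76×10^-4/(1.23·4.49) = 3.187×10^-5 K/W
  R_plate glass = L/(kA) = 0.00171/(0.885·4.49) = 4.303×10^-4 K/W
  R_conv,out = 1/(hA) = 1/(32.9·4.49) = 0.006770 K/W
ΣR = 1.206×10^-4 + 0.02893 + 3.187×10^-5 + 4.303×10^-4 + 0.006770 = 0.03628 K/W
Q = ΔT/ΣR = (294.7 K − 273.578 K)/0.03628 = 582.2 W
From the inner boundary to the borosilicate glass/plate glass interface, ΣR_partial = 0.02908 K/W.
T_interface = T_in − Q·ΣR_partial = 294.7 K − (582.2)(0.02908) = 277.77 K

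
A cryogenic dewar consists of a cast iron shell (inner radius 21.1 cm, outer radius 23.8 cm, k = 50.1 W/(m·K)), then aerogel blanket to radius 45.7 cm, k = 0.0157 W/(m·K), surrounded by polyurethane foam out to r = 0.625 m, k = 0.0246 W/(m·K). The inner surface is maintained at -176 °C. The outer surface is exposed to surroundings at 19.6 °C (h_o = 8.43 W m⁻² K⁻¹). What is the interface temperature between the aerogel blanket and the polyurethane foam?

T = -11.5 °C

Series thermal resistances, inner to outer:
  R_cast iron = (1/0.211 − 1/0.238)/(4πk) = 0.5377/(4π·50.1) = 8.540×10^-4 K/W
  R_aerogel blanket = (1/0.238 − 1/0.457)/(4πk) = 2.013/(4π·0.0157) = 10.21 K/W
  R_polyurethane foam = (1/0.457 − 1/0.625)/(4πk) = 0.5882/(4π·0.0246) = 1.903 K/W
  R_conv,out = 1/(4πr²h) = 1/(4π·0.625²·8.43) = 0.02417 K/W
ΣR = 8.540×10^-4 + 10.21 + 1.903 + 0.02417 = 12.14 K/W
Q = ΔT/ΣR = (-176 °C − 19.6 °C)/12.14 = -16.11 W
From the inner boundary to the aerogel blanket/polyurethane foam interface, ΣR_partial = 10.21 K/W.
T_interface = T_in − Q·ΣR_partial = -176 °C − (-16.11)(10.21) = -11.5 °C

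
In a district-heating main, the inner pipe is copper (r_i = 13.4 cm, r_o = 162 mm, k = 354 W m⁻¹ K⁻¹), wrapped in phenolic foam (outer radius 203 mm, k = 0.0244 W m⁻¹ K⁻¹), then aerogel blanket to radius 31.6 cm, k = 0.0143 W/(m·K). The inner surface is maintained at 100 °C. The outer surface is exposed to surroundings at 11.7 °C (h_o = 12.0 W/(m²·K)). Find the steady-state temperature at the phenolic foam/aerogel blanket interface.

Series thermal resistances, inner to outer:
  R'_copper = ln(0.162/0.134)/(2πk) = 0.1898/(2π·354) = 8.531×10^-5 m·K/W
  R'_phenolic foam = ln(0.203/0.162)/(2πk) = 0.2256/(2π·0.0244) = 1.472 m·K/W
  R'_aerogel blanket = ln(0.316/0.203)/(2πk) = 0.4425/(2π·0.0143) = 4.925 m·K/W
  R'_conv,out = 1/(2πr h) = 1/(2π·0.316·12.0) = 0.04197 m·K/W
ΣR = 8.531×10^-5 + 1.472 + 4.925 + 0.04197 = 6.439 m·K/W
Q' = ΔT/ΣR = (100 °C − 11.7 °C)/6.439 = 13.71 W/m
From the inner boundary to the phenolic foam/aerogel blanket interface, ΣR_partial = 1.472 m·K/W.
T_interface = T_in − Q'·ΣR_partial = 100 °C − (13.71)(1.472) = 79.8 °C

T = 79.8 °C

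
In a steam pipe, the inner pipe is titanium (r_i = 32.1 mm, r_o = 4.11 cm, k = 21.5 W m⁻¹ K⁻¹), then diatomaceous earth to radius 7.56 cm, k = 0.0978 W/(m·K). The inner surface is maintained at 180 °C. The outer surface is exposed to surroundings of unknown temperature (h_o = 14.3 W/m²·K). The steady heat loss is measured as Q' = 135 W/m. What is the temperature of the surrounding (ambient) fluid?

Sum the resistances:
  R'_titanium = ln(0.0411/0.0321)/(2πk) = 0.2472/(2π·21.5) = 0.001830 m·K/W
  R'_diatomaceous earth = ln(0.0756/0.0411)/(2πk) = 0.6094/(2π·0.0978) = 0.9918 m·K/W
  R'_conv,out = 1/(2πr h) = 1/(2π·0.0756·14.3) = 0.1472 m·K/W
ΣR = 1.141 m·K/W
ΔT = Q'·ΣR = 135 × 1.141 = 154.0 K
Heat flows outward, so T_out = T_in − ΔT = 180 − 154.0 = 26.0 °C

T_out = 26.0 °C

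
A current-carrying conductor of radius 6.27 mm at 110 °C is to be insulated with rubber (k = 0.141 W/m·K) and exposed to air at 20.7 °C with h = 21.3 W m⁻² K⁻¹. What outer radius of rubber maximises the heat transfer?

r_cr = 0.662 cm

For a cylinder, r_cr = k_ins/h = 0.141/21.3 = 0.00662 m = 0.662 cm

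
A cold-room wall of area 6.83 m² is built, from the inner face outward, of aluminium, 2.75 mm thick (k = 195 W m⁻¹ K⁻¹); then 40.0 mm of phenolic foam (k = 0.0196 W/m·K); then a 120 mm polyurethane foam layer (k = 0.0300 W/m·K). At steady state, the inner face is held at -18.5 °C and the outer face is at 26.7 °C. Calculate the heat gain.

Series thermal resistances, inner to outer:
  R_aluminium = L/(kA) = 0.00275/(195·6.83) = 2.065×10^-6 K/W
  R_phenolic foam = L/(kA) = 0.0400/(0.0196·6.83) = 0.2988 K/W
  R_polyurethane foam = L/(kA) = 0.120/(0.0300·6.83) = 0.5857 K/W
ΣR = 2.065×10^-6 + 0.2988 + 0.5857 = 0.8845 K/W
Q = ΔT/ΣR = (-18.5 °C − 26.7 °C)/0.8845 = -51.1 W
(Negative Q ⇒ heat flows inward; heat gain = 51.1 W.)

Q = 51.1 W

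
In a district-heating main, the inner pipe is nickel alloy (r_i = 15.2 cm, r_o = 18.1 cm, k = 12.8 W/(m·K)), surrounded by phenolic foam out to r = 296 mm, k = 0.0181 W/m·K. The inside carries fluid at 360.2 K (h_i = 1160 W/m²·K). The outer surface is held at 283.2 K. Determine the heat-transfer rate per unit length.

Q' = 17.8 W/m

Resistance network (inner→outer):
  R'_conv,in = 1/(2πr h) = 1/(2π·0.152·1160) = 9.026×10^-4 m·K/W
  R'_nickel alloy = ln(0.181/0.152)/(2πk) = 0.1746/(2π·12.8) = 0.002171 m·K/W
  R'_phenolic foam = ln(0.296/0.181)/(2πk) = 0.4919/(2π·0.0181) = 4.325 m·K/W
ΣR = 9.026×10^-4 + 0.002171 + 4.325 = 4.328 m·K/W
Q' = ΔT/ΣR = (360.2 K − 283.2 K)/4.328 = 17.8 W/m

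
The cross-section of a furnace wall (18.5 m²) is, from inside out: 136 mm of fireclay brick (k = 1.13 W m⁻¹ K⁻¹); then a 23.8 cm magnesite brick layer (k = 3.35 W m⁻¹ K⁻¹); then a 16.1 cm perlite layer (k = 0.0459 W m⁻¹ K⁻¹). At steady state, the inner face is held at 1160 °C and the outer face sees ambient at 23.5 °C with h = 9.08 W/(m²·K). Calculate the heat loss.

Treat each layer as a resistance in series:
  R_fireclay brick = L/(kA) = 0.136/(1.13·18.5) = 0.006506 K/W
  R_magnesite brick = L/(kA) = 0.238/(3.35·18.5) = 0.003840 K/W
  R_perlite = L/(kA) = 0.161/(0.0459·18.5) = 0.1896 K/W
  R_conv,out = 1/(hA) = 1/(9.08·18.5) = 0.005953 K/W
ΣR = 0.006506 + 0.003840 + 0.1896 + 0.005953 = 0.2059 K/W
Q = ΔT/ΣR = (1160 °C − 23.5 °C)/0.2059 = 5520 W

Q = 5520 W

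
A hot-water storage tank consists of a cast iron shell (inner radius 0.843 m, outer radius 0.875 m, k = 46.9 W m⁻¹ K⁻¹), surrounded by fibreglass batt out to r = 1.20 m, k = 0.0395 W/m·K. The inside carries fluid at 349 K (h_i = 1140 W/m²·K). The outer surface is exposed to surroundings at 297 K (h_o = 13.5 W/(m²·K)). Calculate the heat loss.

Q = 82.8 W

Treat each layer as a resistance in series:
  R_conv,in = 1/(4πr²h) = 1/(4π·0.843²·1140) = 9.823×10^-5 K/W
  R_cast iron = (1/0.843 − 1/0.875)/(4πk) = 0.04338/(4π·46.9) = 7.361×10^-5 K/W
  R_fibreglass batt = (1/0.875 − 1/1.20)/(4πk) = 0.3095/(4π·0.0395) = 0.6236 K/W
  R_conv,out = 1/(4πr²h) = 1/(4π·1.20²·13.5) = 0.004093 K/W
ΣR = 9.823×10^-5 + 7.361×10^-5 + 0.6236 + 0.004093 = 0.6279 K/W
Q = ΔT/ΣR = (349 K − 297 K)/0.6279 = 82.8 W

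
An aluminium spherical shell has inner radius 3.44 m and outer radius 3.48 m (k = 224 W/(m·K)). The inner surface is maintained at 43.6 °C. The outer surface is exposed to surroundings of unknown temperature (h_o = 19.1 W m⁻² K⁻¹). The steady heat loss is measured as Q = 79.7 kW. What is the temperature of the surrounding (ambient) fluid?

Series resistances:
  R_aluminium = (1/3.44 − 1/3.48)/(4πk) = 0.003341/(4π·224) = 1.187×10^-6 K/W
  R_conv,out = 1/(4πr²h) = 1/(4π·3.48²·19.1) = 3.440×10^-4 K/W
ΣR = 3.452×10^-4 K/W
ΔT = Q·ΣR = 79700 × 3.452×10^-4 = 27.51 K
Heat flows outward, so T_out = T_in − ΔT = 43.6 − 27.51 = 16.1 °C

T_out = 16.1 °C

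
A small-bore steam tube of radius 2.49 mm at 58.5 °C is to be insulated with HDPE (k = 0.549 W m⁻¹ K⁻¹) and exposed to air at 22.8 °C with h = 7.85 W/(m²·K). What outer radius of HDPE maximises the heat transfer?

r_cr = 6.99 cm

For a cylinder, r_cr = k_ins/h = 0.549/7.85 = 0.0699 m = 6.99 cm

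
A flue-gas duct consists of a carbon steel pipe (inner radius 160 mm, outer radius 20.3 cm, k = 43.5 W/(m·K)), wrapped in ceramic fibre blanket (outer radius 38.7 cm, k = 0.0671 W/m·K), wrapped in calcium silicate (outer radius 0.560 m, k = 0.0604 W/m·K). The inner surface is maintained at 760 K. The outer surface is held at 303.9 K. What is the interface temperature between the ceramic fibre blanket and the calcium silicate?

T = 481 K

Treat each layer as a resistance in series:
  R'_carbon steel = ln(0.203/0.160)/(2πk) = 0.2380/(2π·43.5) = 8.709×10^-4 m·K/W
  R'_ceramic fibre blanket = ln(0.387/0.203)/(2πk) = 0.6452/(2π·0.0671) = 1.530 m·K/W
  R'_calcium silicate = ln(0.560/0.387)/(2πk) = 0.3695/(2π·0.0604) = 0.9737 m·K/W
ΣR = 8.709×10^-4 + 1.530 + 0.9737 = 2.505 m·K/W
Q' = ΔT/ΣR = (760 K − 303.9 K)/2.505 = 182.1 W/m
From the inner boundary to the ceramic fibre blanket/calcium silicate interface, ΣR_partial = 1.531 m·K/W.
T_interface = T_in − Q'·ΣR_partial = 760 K − (182.1)(1.531) = 481 K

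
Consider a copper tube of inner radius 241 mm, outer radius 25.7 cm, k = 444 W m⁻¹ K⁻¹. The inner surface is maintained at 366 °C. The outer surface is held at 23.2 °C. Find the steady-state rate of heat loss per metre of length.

Q' = 2πk·ΔT/ln(r₂/r₁) = 2π × 444 × 342.8 / ln(0.257/0.241) = 1.49×10^7 W/m

Q' = 14900 kW/m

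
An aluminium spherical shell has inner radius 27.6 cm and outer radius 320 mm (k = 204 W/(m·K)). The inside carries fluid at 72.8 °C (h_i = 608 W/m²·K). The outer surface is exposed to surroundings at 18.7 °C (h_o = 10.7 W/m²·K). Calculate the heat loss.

Q = 726 W

Treat each layer as a resistance in series:
  R_conv,in = 1/(4πr²h) = 1/(4π·0.276²·608) = 0.001718 K/W
  R_aluminium = (1/0.276 − 1/0.320)/(4πk) = 0.4982/(4π·204) = 1.943×10^-4 K/W
  R_conv,out = 1/(4πr²h) = 1/(4π·0.320²·10.7) = 0.07263 K/W
ΣR = 0.001718 + 1.943×10^-4 + 0.07263 = 0.07454 K/W
Q = ΔT/ΣR = (72.8 °C − 18.7 °C)/0.07454 = 726 W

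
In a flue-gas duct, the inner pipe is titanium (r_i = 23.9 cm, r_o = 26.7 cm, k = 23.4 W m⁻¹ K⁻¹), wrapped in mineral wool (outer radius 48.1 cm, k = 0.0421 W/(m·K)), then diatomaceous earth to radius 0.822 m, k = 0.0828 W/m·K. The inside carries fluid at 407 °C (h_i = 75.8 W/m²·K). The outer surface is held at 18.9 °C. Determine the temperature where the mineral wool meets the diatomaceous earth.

Series thermal resistances, inner to outer:
  R'_conv,in = 1/(2πr h) = 1/(2π·0.239·75.8) = 0.008785 m·K/W
  R'_titanium = ln(0.267/0.239)/(2πk) = 0.1108/(2π·23.4) = 7.535×10^-4 m·K/W
  R'_mineral wool = ln(0.481/0.267)/(2πk) = 0.5886/(2π·0.0421) = 2.225 m·K/W
  R'_diatomaceous earth = ln(0.822/0.481)/(2πk) = 0.5359/(2π·0.0828) = 1.030 m·K/W
ΣR = 0.008785 + 7.535×10^-4 + 2.225 + 1.030 = 3.265 m·K/W
Q' = ΔT/ΣR = (407 °C − 18.9 °C)/3.265 = 118.9 W/m
From the inner boundary to the mineral wool/diatomaceous earth interface, ΣR_partial = 2.235 m·K/W.
T_interface = T_in − Q'·ΣR_partial = 407 °C − (118.9)(2.235) = 141 °C

T = 141 °C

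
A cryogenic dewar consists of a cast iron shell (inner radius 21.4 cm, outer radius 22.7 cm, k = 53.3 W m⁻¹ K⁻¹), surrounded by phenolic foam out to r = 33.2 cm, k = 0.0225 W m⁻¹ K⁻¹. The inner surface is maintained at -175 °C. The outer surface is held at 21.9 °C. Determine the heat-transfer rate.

Q = 40.0 W

Series thermal resistances, inner to outer:
  R_cast iron = (1/0.214 − 1/0.227)/(4πk) = 0.2676/(4π·53.3) = 3.995×10^-4 K/W
  R_phenolic foam = (1/0.227 − 1/0.332)/(4πk) = 1.393/(4π·0.0225) = 4.928 K/W
ΣR = 3.995×10^-4 + 4.928 = 4.928 K/W
Q = ΔT/ΣR = (-175 °C − 21.9 °C)/4.928 = -40.0 W
(Negative Q ⇒ heat flows inward; heat gain = 40.0 W.)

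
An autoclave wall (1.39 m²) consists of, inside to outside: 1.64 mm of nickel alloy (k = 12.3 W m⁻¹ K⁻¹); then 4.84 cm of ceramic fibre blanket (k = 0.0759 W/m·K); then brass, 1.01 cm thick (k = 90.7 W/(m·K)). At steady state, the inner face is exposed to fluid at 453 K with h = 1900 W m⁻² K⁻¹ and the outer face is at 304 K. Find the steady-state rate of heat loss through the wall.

Series thermal resistances, inner to outer:
  R_conv,in = 1/(hA) = 1/(1900·1.39) = 3.786×10^-4 K/W
  R_nickel alloy = L/(kA) = 0.00164/(12.3·1.39) = 9.592×10^-5 K/W
  R_ceramic fibre blanket = L/(kA) = 0.0484/(0.0759·1.39) = 0.4588 K/W
  R_brass = L/(kA) = 0.0101/(90.7·1.39) = 8.011×10^-5 K/W
ΣR = 3.786×10^-4 + 9.592×10^-5 + 0.4588 + 8.011×10^-5 = 0.4594 K/W
Q = ΔT/ΣR = (453 K − 304 K)/0.4594 = 324 W

Q = 324 W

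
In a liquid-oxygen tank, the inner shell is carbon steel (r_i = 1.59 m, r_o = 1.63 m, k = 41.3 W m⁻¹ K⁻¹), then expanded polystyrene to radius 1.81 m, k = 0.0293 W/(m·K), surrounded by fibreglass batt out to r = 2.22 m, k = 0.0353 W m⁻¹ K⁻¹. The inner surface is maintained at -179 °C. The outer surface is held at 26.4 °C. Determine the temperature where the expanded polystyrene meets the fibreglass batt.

T = -93.0 °C

Resistance network (inner→outer):
  R_carbon steel = (1/1.59 − 1/1.63)/(4πk) = 0.01543/(4π·41.3) = 2.974×10^-5 K/W
  R_expanded polystyrene = (1/1.63 − 1/1.81)/(4πk) = 0.06101/(4π·0.0293) = 0.1657 K/W
  R_fibreglass batt = (1/1.81 − 1/2.22)/(4πk) = 0.1020/(4π·0.0353) = 0.2300 K/W
ΣR = 2.974×10^-5 + 0.1657 + 0.2300 = 0.3957 K/W
Q = ΔT/ΣR = (-179 °C − 26.4 °C)/0.3957 = -519.1 W
From the inner boundary to the expanded polystyrene/fibreglass batt interface, ΣR_partial = 0.1657 K/W.
T_interface = T_in − Q·ΣR_partial = -179 °C − (-519.1)(0.1657) = -93.0 °C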